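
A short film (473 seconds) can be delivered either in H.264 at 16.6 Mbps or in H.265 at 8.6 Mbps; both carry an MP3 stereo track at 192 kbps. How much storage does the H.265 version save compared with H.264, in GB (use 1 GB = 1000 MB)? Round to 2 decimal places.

Audio: 192 kbps = 0.192 Mbps.
H.264: 16.792 Mbps × 473 s = 7942.6 Mb = 0.993 GB.
H.265: 8.792 Mbps × 473 s = 4158.6 Mb = 0.520 GB.
Saving: 0.993 − 0.520 = 0.473 GB.

0.47 GB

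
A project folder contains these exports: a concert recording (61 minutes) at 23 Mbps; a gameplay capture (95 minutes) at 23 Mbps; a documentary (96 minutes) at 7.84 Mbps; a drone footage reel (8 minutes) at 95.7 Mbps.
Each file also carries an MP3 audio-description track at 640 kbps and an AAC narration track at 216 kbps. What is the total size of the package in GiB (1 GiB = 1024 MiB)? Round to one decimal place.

Audio total: 640 + 216 = 856 kbps = 0.856 Mbps.
concert recording: 23.856 Mbps × 3660 s = 87313.0 Mb
gameplay capture: 23.856 Mbps × 5700 s = 135979.2 Mb
documentary: 8.696 Mbps × 5760 s = 50089.0 Mb
drone footage reel: 96.556 Mbps × 480 s = 46346.9 Mb
Total: 319728.0 Mb = 39966.0 MB.
= 37.22 GiB.

37.2 GiB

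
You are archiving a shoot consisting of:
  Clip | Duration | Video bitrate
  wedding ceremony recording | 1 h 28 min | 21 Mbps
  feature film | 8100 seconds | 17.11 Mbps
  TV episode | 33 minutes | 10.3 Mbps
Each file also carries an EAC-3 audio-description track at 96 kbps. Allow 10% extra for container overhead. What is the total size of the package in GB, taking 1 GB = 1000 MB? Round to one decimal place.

37.3 GB

Audio: 96 kbps = 0.096 Mbps.
wedding ceremony recording: 21.096 Mbps × 5280 s × 1.10 = 122525.6 Mb
feature film: 17.206 Mbps × 8100 s × 1.10 = 153305.5 Mb
TV episode: 10.396 Mbps × 1980 s × 1.10 = 22642.5 Mb
Total: 298473.5 Mb = 37309.2 MB.
= 37.31 GB.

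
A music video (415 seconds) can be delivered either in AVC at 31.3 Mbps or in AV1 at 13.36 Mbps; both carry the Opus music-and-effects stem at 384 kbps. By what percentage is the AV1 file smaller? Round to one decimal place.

56.6%

Audio: 384 kbps = 0.384 Mbps.
AVC: 31.684 Mbps × 415 s = 13148.9 Mb = 1.644 GB.
AV1: 13.744 Mbps × 415 s = 5703.8 Mb = 0.713 GB.
Reduction: (1 − 0.713/1.644) × 100 = 56.62%.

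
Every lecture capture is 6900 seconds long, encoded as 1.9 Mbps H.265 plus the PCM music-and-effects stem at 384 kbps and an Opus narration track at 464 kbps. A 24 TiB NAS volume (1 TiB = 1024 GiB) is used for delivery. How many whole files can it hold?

Audio total: 384 + 464 = 848 kbps = 0.848 Mbps.
Total bitrate: 2.748 Mbps.
Per item: 2.748 Mbps × 6900 s = 18,961 Mb = 2,370 MB.
Capacity: 24 TiB = 211,106,233 Mb; 11133.59 items → 11133 complete.

11133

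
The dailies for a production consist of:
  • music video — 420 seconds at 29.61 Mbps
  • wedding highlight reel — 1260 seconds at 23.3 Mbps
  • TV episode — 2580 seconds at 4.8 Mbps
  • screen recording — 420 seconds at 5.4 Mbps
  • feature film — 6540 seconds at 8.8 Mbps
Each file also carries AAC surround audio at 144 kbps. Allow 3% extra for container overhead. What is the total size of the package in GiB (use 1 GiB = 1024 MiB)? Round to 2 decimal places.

Audio: 144 kbps = 0.144 Mbps.
music video: 29.754 Mbps × 420 s × 1.03 = 12871.6 Mb
wedding highlight reel: 23.444 Mbps × 1260 s × 1.03 = 30425.6 Mb
TV episode: 4.944 Mbps × 2580 s × 1.03 = 13138.2 Mb
screen recording: 5.544 Mbps × 420 s × 1.03 = 2398.3 Mb
feature film: 8.944 Mbps × 6540 s × 1.03 = 60248.6 Mb
Total: 119082.3 Mb = 14885.3 MB.
= 13.86 GiB.

13.86 GiB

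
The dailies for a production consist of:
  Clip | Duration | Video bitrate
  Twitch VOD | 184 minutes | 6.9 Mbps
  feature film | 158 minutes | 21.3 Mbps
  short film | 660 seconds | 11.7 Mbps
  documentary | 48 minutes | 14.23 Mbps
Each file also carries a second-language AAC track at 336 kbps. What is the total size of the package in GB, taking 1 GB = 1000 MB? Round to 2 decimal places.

Audio: 336 kbps = 0.336 Mbps.
Twitch VOD: 7.236 Mbps × 11040 s = 79885.4 Mb
feature film: 21.636 Mbps × 9480 s = 205109.3 Mb
short film: 12.036 Mbps × 660 s = 7943.8 Mb
documentary: 14.566 Mbps × 2880 s = 41950.1 Mb
Total: 334888.6 Mb = 41861.1 MB.
= 41.86 GB.

41.86 GB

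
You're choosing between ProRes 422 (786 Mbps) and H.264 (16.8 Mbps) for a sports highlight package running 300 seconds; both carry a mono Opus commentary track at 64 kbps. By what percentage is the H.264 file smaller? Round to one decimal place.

97.9%

Audio: 64 kbps = 0.064 Mbps.
ProRes 422: 786.064 Mbps × 300 s = 235819.2 Mb = 29.477 GB.
H.264: 16.864 Mbps × 300 s = 5059.2 Mb = 0.632 GB.
Reduction: (1 − 0.632/29.477) × 100 = 97.85%.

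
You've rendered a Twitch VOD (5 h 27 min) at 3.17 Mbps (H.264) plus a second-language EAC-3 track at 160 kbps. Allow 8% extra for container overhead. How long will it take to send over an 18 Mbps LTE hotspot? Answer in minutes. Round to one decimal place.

5 h 27 min = 327 min = 19620 s
Audio: 160 kbps = 0.160 Mbps.
Total bitrate: 3.330 Mbps.
File: 3.330 Mbps × 19620 s = 65334.6 Mb.
With 8% container overhead: ×1.08. → 70561.4 Mb.
At 18 Mbps: 70561.4 / 18 = 3920.1 s ≈ 65.3 minutes.

65.3 minutes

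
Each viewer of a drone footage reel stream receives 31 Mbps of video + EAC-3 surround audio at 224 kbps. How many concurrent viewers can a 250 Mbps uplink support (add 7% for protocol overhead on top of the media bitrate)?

7

Audio: 224 kbps = 0.224 Mbps.
Per-viewer media rate: 31.224 Mbps.
On the wire with 7% overhead: 33.410 Mbps.
250 Mbps = 250.0 Mbps; 250.0 / 33.410 = 7.48 → 7 viewers.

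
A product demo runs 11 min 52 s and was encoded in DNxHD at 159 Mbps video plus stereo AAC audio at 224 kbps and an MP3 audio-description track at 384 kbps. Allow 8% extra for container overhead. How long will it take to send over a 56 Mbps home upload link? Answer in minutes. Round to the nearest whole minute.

11 min 52 s = 712 s
Audio total: 224 + 384 = 608 kbps = 0.608 Mbps.
Total bitrate: 159.608 Mbps.
File: 159.608 Mbps × 712 s = 113640.9 Mb.
With 8% container overhead: ×1.08. → 122732.2 Mb.
At 56 Mbps: 122732.2 / 56 = 2191.6 s ≈ 36.5 minutes.

37 minutes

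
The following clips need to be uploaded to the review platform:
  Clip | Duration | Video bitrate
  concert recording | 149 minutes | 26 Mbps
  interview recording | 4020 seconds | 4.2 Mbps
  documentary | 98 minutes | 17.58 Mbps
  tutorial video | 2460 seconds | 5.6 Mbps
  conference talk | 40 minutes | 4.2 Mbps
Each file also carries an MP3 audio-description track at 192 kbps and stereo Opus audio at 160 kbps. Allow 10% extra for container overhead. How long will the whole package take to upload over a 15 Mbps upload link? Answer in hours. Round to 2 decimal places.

Audio total: 192 + 160 = 352 kbps = 0.352 Mbps.
concert recording: 26.352 Mbps × 8940 s × 1.10 = 259145.6 Mb
interview recording: 4.552 Mbps × 4020 s × 1.10 = 20128.9 Mb
documentary: 17.932 Mbps × 5880 s × 1.10 = 115984.2 Mb
tutorial video: 5.952 Mbps × 2460 s × 1.10 = 16106.1 Mb
conference talk: 4.552 Mbps × 2400 s × 1.10 = 12017.3 Mb
Total: 423382.1 Mb = 52922.8 MB.
At 15 Mbps: 423382.1 / 15 = 28225 s ≈ 7.84 hours.

7.84 hours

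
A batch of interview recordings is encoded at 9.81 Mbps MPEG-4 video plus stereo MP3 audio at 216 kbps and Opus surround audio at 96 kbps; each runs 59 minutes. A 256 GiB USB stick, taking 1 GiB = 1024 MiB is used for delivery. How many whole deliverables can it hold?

61

59 min = 3540 s
Audio total: 216 + 96 = 312 kbps = 0.312 Mbps.
Total bitrate: 10.122 Mbps.
Per item: 10.122 Mbps × 3540 s = 35,832 Mb = 4,479 MB.
Capacity: 256 GiB = 2,199,023 Mb; 61.37 items → 61 complete.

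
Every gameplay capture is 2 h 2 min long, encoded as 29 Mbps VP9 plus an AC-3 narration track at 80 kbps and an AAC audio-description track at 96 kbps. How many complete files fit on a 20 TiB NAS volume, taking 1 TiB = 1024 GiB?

823

2 h 2 min = 122 min = 7320 s
Audio total: 80 + 96 = 176 kbps = 0.176 Mbps.
Total bitrate: 29.176 Mbps.
Per item: 29.176 Mbps × 7320 s = 213,568 Mb = 26,696 MB.
Capacity: 20 TiB = 175,921,860 Mb; 823.73 items → 823 complete.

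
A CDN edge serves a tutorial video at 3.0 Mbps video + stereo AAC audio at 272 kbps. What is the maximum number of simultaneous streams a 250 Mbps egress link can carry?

76

Audio: 272 kbps = 0.272 Mbps.
Per-viewer media rate: 3.272 Mbps.
250 Mbps = 250.0 Mbps; 250.0 / 3.272 = 76.41 → 76 viewers.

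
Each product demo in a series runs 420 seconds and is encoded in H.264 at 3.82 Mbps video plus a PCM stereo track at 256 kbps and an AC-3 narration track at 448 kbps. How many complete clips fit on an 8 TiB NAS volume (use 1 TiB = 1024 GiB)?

37034

Audio total: 256 + 448 = 704 kbps = 0.704 Mbps.
Total bitrate: 4.524 Mbps.
Per item: 4.524 Mbps × 420 s = 1,900 Mb = 237.5 MB.
Capacity: 8 TiB = 70,368,744 Mb; 37034.62 items → 37034 complete.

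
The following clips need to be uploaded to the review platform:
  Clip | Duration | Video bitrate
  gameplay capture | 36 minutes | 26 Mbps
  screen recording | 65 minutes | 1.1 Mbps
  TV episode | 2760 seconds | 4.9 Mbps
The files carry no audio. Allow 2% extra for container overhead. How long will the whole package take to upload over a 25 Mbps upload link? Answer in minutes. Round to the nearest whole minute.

gameplay capture: 26.000 Mbps × 2160 s × 1.02 = 57283.2 Mb
screen recording: 1.100 Mbps × 3900 s × 1.02 = 4375.8 Mb
TV episode: 4.900 Mbps × 2760 s × 1.02 = 13794.5 Mb
Total: 75453.5 Mb = 9431.7 MB.
At 25 Mbps: 75453.5 / 25 = 3018 s ≈ 50.3 minutes.

50 minutes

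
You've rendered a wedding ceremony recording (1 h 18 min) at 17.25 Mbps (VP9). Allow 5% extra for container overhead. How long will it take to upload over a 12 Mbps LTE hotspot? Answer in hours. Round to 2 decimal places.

1 h 18 min = 78 min = 4680 s
File: 17.250 Mbps × 4680 s = 80730.0 Mb.
With 5% container overhead: ×1.05. → 84766.5 Mb.
At 12 Mbps: 84766.5 / 12 = 7063.9 s ≈ 1.96 hours.

1.96 hours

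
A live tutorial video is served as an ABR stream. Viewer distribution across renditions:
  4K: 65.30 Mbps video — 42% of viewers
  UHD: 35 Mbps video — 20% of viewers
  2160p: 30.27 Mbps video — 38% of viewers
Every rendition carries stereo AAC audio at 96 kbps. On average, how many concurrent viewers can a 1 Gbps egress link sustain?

Audio: 96 kbps = 0.096 Mbps.
Average per-viewer bitrate: 0.42×65.396 + 0.20×35.096 + 0.38×30.366 = 46.025 Mbps.
1 Gbps = 1,000 Mbps; 1,000 / 46.025 = 21.73 → 21.

21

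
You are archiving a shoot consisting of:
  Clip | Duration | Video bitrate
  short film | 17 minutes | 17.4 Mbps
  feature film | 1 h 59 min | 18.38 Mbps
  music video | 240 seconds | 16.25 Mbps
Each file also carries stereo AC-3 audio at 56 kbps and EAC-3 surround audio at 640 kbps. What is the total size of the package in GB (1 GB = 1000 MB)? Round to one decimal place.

19.8 GB

Audio total: 56 + 640 = 696 kbps = 0.696 Mbps.
short film: 18.096 Mbps × 1020 s = 18457.9 Mb
feature film: 19.076 Mbps × 7140 s = 136202.6 Mb
music video: 16.946 Mbps × 240 s = 4067.0 Mb
Total: 158727.6 Mb = 19841.0 MB.
= 19.84 GB.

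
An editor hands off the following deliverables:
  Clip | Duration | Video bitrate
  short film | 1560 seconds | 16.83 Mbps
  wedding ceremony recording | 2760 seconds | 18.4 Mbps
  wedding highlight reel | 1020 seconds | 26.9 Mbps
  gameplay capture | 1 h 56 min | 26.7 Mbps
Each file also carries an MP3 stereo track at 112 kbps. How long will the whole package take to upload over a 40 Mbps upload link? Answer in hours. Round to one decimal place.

2.0 hours

Audio: 112 kbps = 0.112 Mbps.
short film: 16.942 Mbps × 1560 s = 26429.5 Mb
wedding ceremony recording: 18.512 Mbps × 2760 s = 51093.1 Mb
wedding highlight reel: 27.012 Mbps × 1020 s = 27552.2 Mb
gameplay capture: 26.812 Mbps × 6960 s = 186611.5 Mb
Total: 291686.4 Mb = 36460.8 MB.
At 40 Mbps: 291686.4 / 40 = 7292 s ≈ 2.03 hours.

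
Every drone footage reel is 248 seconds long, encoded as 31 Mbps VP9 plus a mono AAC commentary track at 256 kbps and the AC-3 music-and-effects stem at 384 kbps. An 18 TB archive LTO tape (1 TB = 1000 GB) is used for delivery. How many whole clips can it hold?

18351

Audio total: 256 + 384 = 640 kbps = 0.640 Mbps.
Total bitrate: 31.640 Mbps.
Per item: 31.640 Mbps × 248 s = 7,847 Mb = 980.8 MB.
Capacity: 18 TB = 144,000,000 Mb; 18351.62 items → 18351 complete.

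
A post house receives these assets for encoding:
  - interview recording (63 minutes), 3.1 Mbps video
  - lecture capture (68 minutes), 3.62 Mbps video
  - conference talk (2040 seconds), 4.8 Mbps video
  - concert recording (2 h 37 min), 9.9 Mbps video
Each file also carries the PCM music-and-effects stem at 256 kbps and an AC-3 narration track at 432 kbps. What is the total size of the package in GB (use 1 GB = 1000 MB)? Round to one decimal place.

17.9 GB

Audio total: 256 + 432 = 688 kbps = 0.688 Mbps.
interview recording: 3.788 Mbps × 3780 s = 14318.6 Mb
lecture capture: 4.308 Mbps × 4080 s = 17576.6 Mb
conference talk: 5.488 Mbps × 2040 s = 11195.5 Mb
concert recording: 10.588 Mbps × 9420 s = 99739.0 Mb
Total: 142829.8 Mb = 17853.7 MB.
= 17.85 GB.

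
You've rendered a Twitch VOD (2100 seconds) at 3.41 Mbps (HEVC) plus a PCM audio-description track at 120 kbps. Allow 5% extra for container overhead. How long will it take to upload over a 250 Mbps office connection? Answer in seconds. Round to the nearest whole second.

31 seconds

Audio: 120 kbps = 0.120 Mbps.
Total bitrate: 3.530 Mbps.
File: 3.530 Mbps × 2100 s = 7413.0 Mb.
With 5% container overhead: ×1.05. → 7783.6 Mb.
At 250 Mbps: 7783.6 / 250 = 31.1 s ≈ 31.1 seconds.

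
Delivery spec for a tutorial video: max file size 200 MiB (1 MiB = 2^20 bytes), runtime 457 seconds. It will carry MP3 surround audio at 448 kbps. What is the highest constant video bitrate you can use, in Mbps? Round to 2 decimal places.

3.22 Mbps

Budget: 200 MiB = 1677.7 Mb.
Total bitrate budget: 1677.7 Mb / 457 s = 3.671 Mbps.
Audio: 448 kbps = 0.448 Mbps.
Video: 3.671 − 0.448 = 3.223 Mbps.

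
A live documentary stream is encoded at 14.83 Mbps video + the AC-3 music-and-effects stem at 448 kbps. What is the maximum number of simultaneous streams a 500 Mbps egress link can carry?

32

Audio: 448 kbps = 0.448 Mbps.
Per-viewer media rate: 15.278 Mbps.
500 Mbps = 500.0 Mbps; 500.0 / 15.278 = 32.73 → 32 viewers.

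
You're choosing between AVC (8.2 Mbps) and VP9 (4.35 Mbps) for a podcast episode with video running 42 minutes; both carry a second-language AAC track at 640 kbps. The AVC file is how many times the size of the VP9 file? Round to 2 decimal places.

42 min = 2520 s
Audio: 640 kbps = 0.640 Mbps.
AVC: 8.840 Mbps × 2520 s = 22276.8 Mb = 2.785 GB.
VP9: 4.990 Mbps × 2520 s = 12574.8 Mb = 1.572 GB.
Ratio: 2.785 / 1.572 = 1.772.

1.77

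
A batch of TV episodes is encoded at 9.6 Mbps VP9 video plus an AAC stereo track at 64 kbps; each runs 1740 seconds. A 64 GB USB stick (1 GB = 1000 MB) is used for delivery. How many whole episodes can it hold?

Audio: 64 kbps = 0.064 Mbps.
Total bitrate: 9.664 Mbps.
Per item: 9.664 Mbps × 1740 s = 16,815 Mb = 2,102 MB.
Capacity: 64 GB = 512,000 Mb; 30.45 items → 30 complete.

30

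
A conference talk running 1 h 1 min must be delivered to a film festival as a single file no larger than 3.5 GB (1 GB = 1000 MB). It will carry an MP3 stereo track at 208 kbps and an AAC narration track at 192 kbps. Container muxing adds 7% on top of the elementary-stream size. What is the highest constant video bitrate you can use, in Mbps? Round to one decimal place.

Budget: 3.5 GB = 28000.0 Mb.
Stream payload after overhead: 28000.0 / 1.07 = 26168.2 Mb.
1 h 1 min = 61 min = 3660 s
Total bitrate budget: 26168.2 Mb / 3660 s = 7.150 Mbps.
Audio total: 208 + 192 = 400 kbps = 0.400 Mbps.
Video: 7.150 − 0.400 = 6.750 Mbps.

6.7 Mbps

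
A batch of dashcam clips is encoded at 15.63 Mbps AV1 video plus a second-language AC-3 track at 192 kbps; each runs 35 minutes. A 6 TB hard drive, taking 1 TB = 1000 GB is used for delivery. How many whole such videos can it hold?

35 min = 2100 s
Audio: 192 kbps = 0.192 Mbps.
Total bitrate: 15.822 Mbps.
Per item: 15.822 Mbps × 2100 s = 33,226 Mb = 4,153 MB.
Capacity: 6 TB = 48,000,000 Mb; 1444.64 items → 1444 complete.

1444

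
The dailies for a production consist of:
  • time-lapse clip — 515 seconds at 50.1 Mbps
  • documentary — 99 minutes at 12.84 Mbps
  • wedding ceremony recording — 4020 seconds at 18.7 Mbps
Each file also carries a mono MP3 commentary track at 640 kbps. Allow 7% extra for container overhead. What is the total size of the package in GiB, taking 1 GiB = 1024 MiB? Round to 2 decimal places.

Audio: 640 kbps = 0.640 Mbps.
time-lapse clip: 50.740 Mbps × 515 s × 1.07 = 27960.3 Mb
documentary: 13.480 Mbps × 5940 s × 1.07 = 85676.2 Mb
wedding ceremony recording: 19.340 Mbps × 4020 s × 1.07 = 83189.1 Mb
Total: 196825.5 Mb = 24603.2 MB.
= 22.91 GiB.

22.91 GiB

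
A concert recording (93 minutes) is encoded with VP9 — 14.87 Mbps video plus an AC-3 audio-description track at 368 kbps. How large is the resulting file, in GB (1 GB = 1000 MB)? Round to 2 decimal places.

10.63 GB

93 min = 5580 s
Audio: 368 kbps = 0.368 Mbps.
Total bitrate: 14.87 + 0.368 = 15.238 Mbps.
Stream data: 15.238 Mbps × 5580 s = 85028.0 Mb.
85,028 Mb ÷ 8 = 10,629 MB → 10.63 GB.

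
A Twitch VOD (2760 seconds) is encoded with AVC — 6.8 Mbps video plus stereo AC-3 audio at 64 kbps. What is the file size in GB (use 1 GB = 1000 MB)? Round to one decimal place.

Audio: 64 kbps = 0.064 Mbps.
Total bitrate: 6.8 + 0.064 = 6.864 Mbps.
Stream data: 6.864 Mbps × 2760 s = 18944.6 Mb.
18,945 Mb ÷ 8 = 2,368 MB → 2.368 GB.

2.4 GB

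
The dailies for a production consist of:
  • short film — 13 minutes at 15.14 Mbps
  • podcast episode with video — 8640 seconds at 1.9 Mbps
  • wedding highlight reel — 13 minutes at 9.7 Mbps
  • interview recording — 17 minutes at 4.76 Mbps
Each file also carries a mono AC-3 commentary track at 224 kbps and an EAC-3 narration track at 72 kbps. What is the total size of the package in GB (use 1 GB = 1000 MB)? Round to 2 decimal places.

Audio total: 224 + 72 = 296 kbps = 0.296 Mbps.
short film: 15.436 Mbps × 780 s = 12040.1 Mb
podcast episode with video: 2.196 Mbps × 8640 s = 18973.4 Mb
wedding highlight reel: 9.996 Mbps × 780 s = 7796.9 Mb
interview recording: 5.056 Mbps × 1020 s = 5157.1 Mb
Total: 43967.5 Mb = 5495.9 MB.
= 5.496 GB.

5.50 GB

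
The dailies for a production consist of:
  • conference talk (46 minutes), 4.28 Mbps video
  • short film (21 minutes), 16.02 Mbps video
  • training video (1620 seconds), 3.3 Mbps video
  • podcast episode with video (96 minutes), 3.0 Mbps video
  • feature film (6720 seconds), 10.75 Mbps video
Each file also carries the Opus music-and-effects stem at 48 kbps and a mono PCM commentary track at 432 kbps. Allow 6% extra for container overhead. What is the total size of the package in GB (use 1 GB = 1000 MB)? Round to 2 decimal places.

Audio total: 48 + 432 = 480 kbps = 0.480 Mbps.
conference talk: 4.760 Mbps × 2760 s × 1.06 = 13925.9 Mb
short film: 16.500 Mbps × 1260 s × 1.06 = 22037.4 Mb
training video: 3.780 Mbps × 1620 s × 1.06 = 6491.0 Mb
podcast episode with video: 3.480 Mbps × 5760 s × 1.06 = 21247.5 Mb
feature film: 11.230 Mbps × 6720 s × 1.06 = 79993.5 Mb
Total: 143695.3 Mb = 17961.9 MB.
= 17.96 GB.

17.96 GB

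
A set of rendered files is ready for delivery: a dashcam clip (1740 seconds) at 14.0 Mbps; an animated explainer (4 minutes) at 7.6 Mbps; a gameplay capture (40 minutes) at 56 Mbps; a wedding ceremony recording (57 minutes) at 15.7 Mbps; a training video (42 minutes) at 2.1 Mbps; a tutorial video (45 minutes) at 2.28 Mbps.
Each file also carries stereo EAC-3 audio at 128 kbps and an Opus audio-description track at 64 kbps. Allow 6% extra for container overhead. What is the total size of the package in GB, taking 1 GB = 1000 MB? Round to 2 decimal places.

Audio total: 128 + 64 = 192 kbps = 0.192 Mbps.
dashcam clip: 14.192 Mbps × 1740 s × 1.06 = 26175.7 Mb
animated explainer: 7.792 Mbps × 240 s × 1.06 = 1982.3 Mb
gameplay capture: 56.192 Mbps × 2400 s × 1.06 = 142952.4 Mb
wedding ceremony recording: 15.892 Mbps × 3420 s × 1.06 = 57611.7 Mb
training video: 2.292 Mbps × 2520 s × 1.06 = 6122.4 Mb
tutorial video: 2.472 Mbps × 2700 s × 1.06 = 7074.9 Mb
Total: 241919.4 Mb = 30239.9 MB.
= 30.24 GB.

30.24 GB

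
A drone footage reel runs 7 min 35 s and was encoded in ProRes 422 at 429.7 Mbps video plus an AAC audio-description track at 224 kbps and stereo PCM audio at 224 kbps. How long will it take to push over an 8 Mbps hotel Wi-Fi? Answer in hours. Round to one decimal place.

7 min 35 s = 455 s
Audio total: 224 + 224 = 448 kbps = 0.448 Mbps.
Total bitrate: 430.148 Mbps.
File: 430.148 Mbps × 455 s = 195717.3 Mb.
At 8 Mbps: 195717.3 / 8 = 24464.7 s ≈ 6.8 hours.

6.8 hours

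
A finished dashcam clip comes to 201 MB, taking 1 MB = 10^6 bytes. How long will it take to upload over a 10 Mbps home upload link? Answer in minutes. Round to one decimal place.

2.7 minutes

File: 201 MB = 1608.0 Mb.
At 10 Mbps: 1608.0 / 10 = 160.8 s ≈ 2.68 minutes.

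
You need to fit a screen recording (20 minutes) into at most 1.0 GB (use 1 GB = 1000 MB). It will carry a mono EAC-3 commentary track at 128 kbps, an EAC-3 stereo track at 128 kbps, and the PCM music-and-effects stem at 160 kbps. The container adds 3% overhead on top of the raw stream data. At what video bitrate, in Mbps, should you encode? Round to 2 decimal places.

Budget: 1.0 GB = 8000.0 Mb.
Stream payload after overhead: 8000.0 / 1.03 = 7767.0 Mb.
20 min = 1200 s
Total bitrate budget: 7767.0 Mb / 1200 s = 6.472 Mbps.
Audio total: 128 + 128 + 160 = 416 kbps = 0.416 Mbps.
Video: 6.472 − 0.416 = 6.056 Mbps.

6.06 Mbps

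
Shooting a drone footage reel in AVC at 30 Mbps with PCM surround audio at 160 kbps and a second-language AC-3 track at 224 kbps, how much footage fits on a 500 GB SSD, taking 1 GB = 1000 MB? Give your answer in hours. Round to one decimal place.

36.6 hours

Audio total: 160 + 224 = 384 kbps = 0.384 Mbps.
Total bitrate: 30 + 0.384 = 30.384 Mbps.
Capacity: 500 GB = 4,000,000 Mb.
Recording time: 4,000,000 / 30.384 = 131,648 s ≈ 36.6 hours.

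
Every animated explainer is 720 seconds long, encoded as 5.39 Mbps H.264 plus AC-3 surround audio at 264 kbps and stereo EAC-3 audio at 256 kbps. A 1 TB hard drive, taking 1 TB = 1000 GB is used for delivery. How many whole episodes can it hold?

1880

Audio total: 264 + 256 = 520 kbps = 0.520 Mbps.
Total bitrate: 5.910 Mbps.
Per item: 5.910 Mbps × 720 s = 4,255 Mb = 531.9 MB.
Capacity: 1 TB = 8,000,000 Mb; 1880.05 items → 1880 complete.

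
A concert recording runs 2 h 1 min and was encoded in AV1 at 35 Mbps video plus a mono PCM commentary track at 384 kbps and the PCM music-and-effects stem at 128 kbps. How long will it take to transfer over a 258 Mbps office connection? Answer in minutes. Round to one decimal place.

16.7 minutes

2 h 1 min = 121 min = 7260 s
Audio total: 384 + 128 = 512 kbps = 0.512 Mbps.
Total bitrate: 35.512 Mbps.
File: 35.512 Mbps × 7260 s = 257817.1 Mb.
At 258 Mbps: 257817.1 / 258 = 999.3 s ≈ 16.7 minutes.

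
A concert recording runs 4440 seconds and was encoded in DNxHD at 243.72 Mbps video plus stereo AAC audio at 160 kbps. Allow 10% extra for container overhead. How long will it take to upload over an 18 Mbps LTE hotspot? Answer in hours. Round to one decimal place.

Audio: 160 kbps = 0.160 Mbps.
Total bitrate: 243.880 Mbps.
File: 243.880 Mbps × 4440 s = 1082827.2 Mb.
With 10% container overhead: ×1.10. → 1191109.9 Mb.
At 18 Mbps: 1191109.9 / 18 = 66172.8 s ≈ 18.4 hours.

18.4 hours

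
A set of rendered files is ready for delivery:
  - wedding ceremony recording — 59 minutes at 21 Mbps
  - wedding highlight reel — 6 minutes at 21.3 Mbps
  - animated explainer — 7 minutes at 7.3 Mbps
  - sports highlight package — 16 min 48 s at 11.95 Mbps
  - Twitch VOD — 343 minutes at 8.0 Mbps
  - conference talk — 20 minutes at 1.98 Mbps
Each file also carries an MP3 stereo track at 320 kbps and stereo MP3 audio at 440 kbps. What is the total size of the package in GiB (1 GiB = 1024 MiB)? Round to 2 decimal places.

33.15 GiB

Audio total: 320 + 440 = 760 kbps = 0.760 Mbps.
wedding ceremony recording: 21.760 Mbps × 3540 s = 77030.4 Mb
wedding highlight reel: 22.060 Mbps × 360 s = 7941.6 Mb
animated explainer: 8.060 Mbps × 420 s = 3385.2 Mb
sports highlight package: 12.710 Mbps × 1008 s = 12811.7 Mb
Twitch VOD: 8.760 Mbps × 20580 s = 180280.8 Mb
conference talk: 2.740 Mbps × 1200 s = 3288.0 Mb
Total: 284737.7 Mb = 35592.2 MB.
= 33.15 GiB.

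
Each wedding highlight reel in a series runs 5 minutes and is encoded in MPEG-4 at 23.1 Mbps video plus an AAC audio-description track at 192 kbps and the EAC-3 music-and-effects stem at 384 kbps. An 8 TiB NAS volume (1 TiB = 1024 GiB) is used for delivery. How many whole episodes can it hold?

5 min = 300 s
Audio total: 192 + 384 = 576 kbps = 0.576 Mbps.
Total bitrate: 23.676 Mbps.
Per item: 23.676 Mbps × 300 s = 7,103 Mb = 887.9 MB.
Capacity: 8 TiB = 70,368,744 Mb; 9907.18 items → 9907 complete.

9907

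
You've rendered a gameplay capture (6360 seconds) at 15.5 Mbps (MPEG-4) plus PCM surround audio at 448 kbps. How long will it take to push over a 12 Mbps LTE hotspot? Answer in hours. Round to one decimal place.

2.3 hours

Audio: 448 kbps = 0.448 Mbps.
Total bitrate: 15.948 Mbps.
File: 15.948 Mbps × 6360 s = 101429.3 Mb.
At 12 Mbps: 101429.3 / 12 = 8452.4 s ≈ 2.35 hours.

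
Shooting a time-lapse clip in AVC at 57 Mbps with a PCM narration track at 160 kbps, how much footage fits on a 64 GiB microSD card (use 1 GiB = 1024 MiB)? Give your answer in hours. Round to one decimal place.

Audio: 160 kbps = 0.160 Mbps.
Total bitrate: 57 + 0.160 = 57.160 Mbps.
Capacity: 64 GiB = 549,756 Mb.
Recording time: 549,756 / 57.160 = 9,618 s ≈ 2.67 hours.

2.7 hours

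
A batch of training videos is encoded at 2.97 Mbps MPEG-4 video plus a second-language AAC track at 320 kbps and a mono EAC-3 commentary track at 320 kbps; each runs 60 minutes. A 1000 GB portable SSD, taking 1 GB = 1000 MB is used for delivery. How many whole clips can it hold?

615

60 min = 3600 s
Audio total: 320 + 320 = 640 kbps = 0.640 Mbps.
Total bitrate: 3.610 Mbps.
Per item: 3.610 Mbps × 3600 s = 12,996 Mb = 1,624 MB.
Capacity: 1000 GB = 8,000,000 Mb; 615.57 items → 615 complete.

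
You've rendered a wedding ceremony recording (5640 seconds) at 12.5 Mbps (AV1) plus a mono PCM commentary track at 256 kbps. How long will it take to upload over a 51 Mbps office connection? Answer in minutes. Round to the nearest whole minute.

Audio: 256 kbps = 0.256 Mbps.
Total bitrate: 12.756 Mbps.
File: 12.756 Mbps × 5640 s = 71943.8 Mb.
At 51 Mbps: 71943.8 / 51 = 1410.7 s ≈ 23.5 minutes.

24 minutes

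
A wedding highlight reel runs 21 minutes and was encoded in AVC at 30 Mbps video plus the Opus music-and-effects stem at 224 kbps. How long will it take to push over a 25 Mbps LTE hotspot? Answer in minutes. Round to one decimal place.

21 min = 1260 s
Audio: 224 kbps = 0.224 Mbps.
Total bitrate: 30.224 Mbps.
File: 30.224 Mbps × 1260 s = 38082.2 Mb.
At 25 Mbps: 38082.2 / 25 = 1523.3 s ≈ 25.4 minutes.

25.4 minutes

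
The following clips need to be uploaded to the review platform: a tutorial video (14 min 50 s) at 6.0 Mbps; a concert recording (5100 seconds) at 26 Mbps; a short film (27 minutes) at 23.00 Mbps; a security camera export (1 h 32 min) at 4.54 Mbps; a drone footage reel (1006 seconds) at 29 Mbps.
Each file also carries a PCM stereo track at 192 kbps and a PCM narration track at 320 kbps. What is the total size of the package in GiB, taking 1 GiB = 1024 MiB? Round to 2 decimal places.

27.55 GiB

Audio total: 192 + 320 = 512 kbps = 0.512 Mbps.
tutorial video: 6.512 Mbps × 890 s = 5795.7 Mb
concert recording: 26.512 Mbps × 5100 s = 135211.2 Mb
short film: 23.512 Mbps × 1620 s = 38089.4 Mb
security camera export: 5.052 Mbps × 5520 s = 27887.0 Mb
drone footage reel: 29.512 Mbps × 1006 s = 29689.1 Mb
Total: 236672.4 Mb = 29584.1 MB.
= 27.55 GiB.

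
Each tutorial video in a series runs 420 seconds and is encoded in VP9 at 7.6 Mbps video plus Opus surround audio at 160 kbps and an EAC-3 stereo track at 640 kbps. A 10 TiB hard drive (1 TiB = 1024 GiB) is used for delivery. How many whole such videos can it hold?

Audio total: 160 + 640 = 800 kbps = 0.800 Mbps.
Total bitrate: 8.400 Mbps.
Per item: 8.400 Mbps × 420 s = 3,528 Mb = 441.0 MB.
Capacity: 10 TiB = 87,960,930 Mb; 24932.24 items → 24932 complete.

24932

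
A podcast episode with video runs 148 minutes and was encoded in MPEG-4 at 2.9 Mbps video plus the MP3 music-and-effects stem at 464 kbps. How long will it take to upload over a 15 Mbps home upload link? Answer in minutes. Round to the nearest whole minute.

33 minutes

148 min = 8880 s
Audio: 464 kbps = 0.464 Mbps.
Total bitrate: 3.364 Mbps.
File: 3.364 Mbps × 8880 s = 29872.3 Mb.
At 15 Mbps: 29872.3 / 15 = 1991.5 s ≈ 33.2 minutes.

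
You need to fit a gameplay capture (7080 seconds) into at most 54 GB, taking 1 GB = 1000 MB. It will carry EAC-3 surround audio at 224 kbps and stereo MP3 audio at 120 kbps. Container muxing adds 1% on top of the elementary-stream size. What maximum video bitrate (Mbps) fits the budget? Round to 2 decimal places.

60.07 Mbps

Budget: 54 GB = 432000.0 Mb.
Stream payload after overhead: 432000.0 / 1.01 = 427722.8 Mb.
Total bitrate budget: 427722.8 Mb / 7080 s = 60.413 Mbps.
Audio total: 224 + 120 = 344 kbps = 0.344 Mbps.
Video: 60.413 − 0.344 = 60.069 Mbps.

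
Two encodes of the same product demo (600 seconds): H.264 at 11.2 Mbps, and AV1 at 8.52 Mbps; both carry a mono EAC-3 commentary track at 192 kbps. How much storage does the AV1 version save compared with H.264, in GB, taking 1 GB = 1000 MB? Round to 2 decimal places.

0.20 GB

Audio: 192 kbps = 0.192 Mbps.
H.264: 11.392 Mbps × 600 s = 6835.2 Mb = 0.854 GB.
AV1: 8.712 Mbps × 600 s = 5227.2 Mb = 0.653 GB.
Saving: 0.854 − 0.653 = 0.201 GB.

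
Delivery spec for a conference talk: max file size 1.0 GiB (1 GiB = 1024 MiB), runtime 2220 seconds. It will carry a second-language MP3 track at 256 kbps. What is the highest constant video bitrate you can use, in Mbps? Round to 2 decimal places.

Budget: 1.0 GiB = 8589.9 Mb.
Total bitrate budget: 8589.9 Mb / 2220 s = 3.869 Mbps.
Audio: 256 kbps = 0.256 Mbps.
Video: 3.869 − 0.256 = 3.613 Mbps.

3.61 Mbps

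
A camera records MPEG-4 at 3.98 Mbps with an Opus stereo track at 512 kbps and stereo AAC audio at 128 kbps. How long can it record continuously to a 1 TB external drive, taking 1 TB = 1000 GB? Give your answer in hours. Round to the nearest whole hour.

Audio total: 512 + 128 = 640 kbps = 0.640 Mbps.
Total bitrate: 3.98 + 0.640 = 4.620 Mbps.
Capacity: 1 TB = 8,000,000 Mb.
Recording time: 8,000,000 / 4.620 = 1,731,602 s ≈ 481 hours.

481 hours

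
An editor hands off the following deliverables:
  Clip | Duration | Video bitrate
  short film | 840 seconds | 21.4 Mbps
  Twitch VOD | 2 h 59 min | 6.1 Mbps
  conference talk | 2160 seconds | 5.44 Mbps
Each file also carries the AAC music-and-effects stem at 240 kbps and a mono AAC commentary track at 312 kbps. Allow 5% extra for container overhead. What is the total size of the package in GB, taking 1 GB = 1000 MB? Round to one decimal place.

13.5 GB

Audio total: 240 + 312 = 552 kbps = 0.552 Mbps.
short film: 21.952 Mbps × 840 s × 1.05 = 19361.7 Mb
Twitch VOD: 6.652 Mbps × 10740 s × 1.05 = 75014.6 Mb
conference talk: 5.992 Mbps × 2160 s × 1.05 = 13589.9 Mb
Total: 107966.1 Mb = 13495.8 MB.
= 13.50 GB.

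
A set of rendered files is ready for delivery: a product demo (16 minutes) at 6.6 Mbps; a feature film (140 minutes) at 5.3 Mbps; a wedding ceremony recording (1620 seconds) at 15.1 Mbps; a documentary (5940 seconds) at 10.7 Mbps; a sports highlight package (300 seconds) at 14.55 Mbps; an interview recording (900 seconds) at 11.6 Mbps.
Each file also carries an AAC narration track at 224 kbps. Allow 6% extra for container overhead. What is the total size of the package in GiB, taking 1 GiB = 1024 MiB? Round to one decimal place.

Audio: 224 kbps = 0.224 Mbps.
product demo: 6.824 Mbps × 960 s × 1.06 = 6944.1 Mb
feature film: 5.524 Mbps × 8400 s × 1.06 = 49185.7 Mb
wedding ceremony recording: 15.324 Mbps × 1620 s × 1.06 = 26314.4 Mb
documentary: 10.924 Mbps × 5940 s × 1.06 = 68781.9 Mb
sports highlight package: 14.774 Mbps × 300 s × 1.06 = 4698.1 Mb
interview recording: 11.824 Mbps × 900 s × 1.06 = 11280.1 Mb
Total: 167204.3 Mb = 20900.5 MB.
= 19.47 GiB.

19.5 GiB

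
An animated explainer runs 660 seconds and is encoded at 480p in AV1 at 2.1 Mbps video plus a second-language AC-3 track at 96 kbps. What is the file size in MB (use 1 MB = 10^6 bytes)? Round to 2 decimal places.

181.17 MB

Audio: 96 kbps = 0.096 Mbps.
Total bitrate: 2.1 + 0.096 = 2.196 Mbps.
Stream data: 2.196 Mbps × 660 s = 1449.4 Mb.
1,449 Mb ÷ 8 = 181.2 MB → 181.2 MB.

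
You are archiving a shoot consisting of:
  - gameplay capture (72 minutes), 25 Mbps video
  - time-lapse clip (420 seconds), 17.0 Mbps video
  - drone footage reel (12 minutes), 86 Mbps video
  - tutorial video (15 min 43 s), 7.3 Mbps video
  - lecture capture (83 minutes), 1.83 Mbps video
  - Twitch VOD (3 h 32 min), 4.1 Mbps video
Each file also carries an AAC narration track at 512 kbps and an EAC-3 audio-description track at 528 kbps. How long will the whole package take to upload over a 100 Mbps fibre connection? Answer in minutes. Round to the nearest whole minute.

45 minutes

Audio total: 512 + 528 = 1040 kbps = 1.040 Mbps.
gameplay capture: 26.040 Mbps × 4320 s = 112492.8 Mb
time-lapse clip: 18.040 Mbps × 420 s = 7576.8 Mb
drone footage reel: 87.040 Mbps × 720 s = 62668.8 Mb
tutorial video: 8.340 Mbps × 943 s = 7864.6 Mb
lecture capture: 2.870 Mbps × 4980 s = 14292.6 Mb
Twitch VOD: 5.140 Mbps × 12720 s = 65380.8 Mb
Total: 270276.4 Mb = 33784.6 MB.
At 100 Mbps: 270276.4 / 100 = 2703 s ≈ 45 minutes.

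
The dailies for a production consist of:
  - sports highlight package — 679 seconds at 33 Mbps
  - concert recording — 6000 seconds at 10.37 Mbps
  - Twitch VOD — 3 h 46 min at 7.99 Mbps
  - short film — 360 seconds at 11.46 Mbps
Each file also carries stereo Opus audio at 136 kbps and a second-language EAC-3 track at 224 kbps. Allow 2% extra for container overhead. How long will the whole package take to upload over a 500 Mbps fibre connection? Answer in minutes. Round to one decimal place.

7.0 minutes

Audio total: 136 + 224 = 360 kbps = 0.360 Mbps.
sports highlight package: 33.360 Mbps × 679 s × 1.02 = 23104.5 Mb
concert recording: 10.730 Mbps × 6000 s × 1.02 = 65667.6 Mb
Twitch VOD: 8.350 Mbps × 13560 s × 1.02 = 115490.5 Mb
short film: 11.820 Mbps × 360 s × 1.02 = 4340.3 Mb
Total: 208602.9 Mb = 26075.4 MB.
At 500 Mbps: 208602.9 / 500 = 417 s ≈ 6.95 minutes.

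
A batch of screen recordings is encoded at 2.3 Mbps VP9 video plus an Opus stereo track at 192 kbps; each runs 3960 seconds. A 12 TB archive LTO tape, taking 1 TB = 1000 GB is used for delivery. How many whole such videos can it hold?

Audio: 192 kbps = 0.192 Mbps.
Total bitrate: 2.492 Mbps.
Per item: 2.492 Mbps × 3960 s = 9,868 Mb = 1,234 MB.
Capacity: 12 TB = 96,000,000 Mb; 9728.10 items → 9728 complete.

9728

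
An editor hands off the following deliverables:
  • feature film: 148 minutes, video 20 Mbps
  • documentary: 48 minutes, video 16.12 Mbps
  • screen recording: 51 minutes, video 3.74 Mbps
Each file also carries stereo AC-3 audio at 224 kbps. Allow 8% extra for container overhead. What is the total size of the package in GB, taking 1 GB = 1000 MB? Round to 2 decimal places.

32.24 GB

Audio: 224 kbps = 0.224 Mbps.
feature film: 20.224 Mbps × 8880 s × 1.08 = 193956.2 Mb
documentary: 16.344 Mbps × 2880 s × 1.08 = 50836.4 Mb
screen recording: 3.964 Mbps × 3060 s × 1.08 = 13100.2 Mb
Total: 257892.9 Mb = 32236.6 MB.
= 32.24 GB.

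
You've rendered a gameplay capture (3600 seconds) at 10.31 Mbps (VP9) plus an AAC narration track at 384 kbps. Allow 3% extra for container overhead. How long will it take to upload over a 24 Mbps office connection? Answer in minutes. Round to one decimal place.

Audio: 384 kbps = 0.384 Mbps.
Total bitrate: 10.694 Mbps.
File: 10.694 Mbps × 3600 s = 38498.4 Mb.
With 3% container overhead: ×1.03. → 39653.4 Mb.
At 24 Mbps: 39653.4 / 24 = 1652.2 s ≈ 27.5 minutes.

27.5 minutes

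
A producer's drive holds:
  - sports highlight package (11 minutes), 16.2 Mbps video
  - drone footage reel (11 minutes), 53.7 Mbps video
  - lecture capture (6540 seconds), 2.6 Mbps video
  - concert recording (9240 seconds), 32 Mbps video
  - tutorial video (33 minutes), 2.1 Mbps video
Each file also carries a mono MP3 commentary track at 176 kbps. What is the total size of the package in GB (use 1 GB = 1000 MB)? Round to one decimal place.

45.8 GB

Audio: 176 kbps = 0.176 Mbps.
sports highlight package: 16.376 Mbps × 660 s = 10808.2 Mb
drone footage reel: 53.876 Mbps × 660 s = 35558.2 Mb
lecture capture: 2.776 Mbps × 6540 s = 18155.0 Mb
concert recording: 32.176 Mbps × 9240 s = 297306.2 Mb
tutorial video: 2.276 Mbps × 1980 s = 4506.5 Mb
Total: 366334.1 Mb = 45791.8 MB.
= 45.79 GB.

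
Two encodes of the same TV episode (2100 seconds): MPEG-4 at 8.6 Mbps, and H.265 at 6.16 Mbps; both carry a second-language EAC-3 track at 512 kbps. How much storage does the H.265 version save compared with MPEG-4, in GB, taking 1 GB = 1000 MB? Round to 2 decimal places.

Audio: 512 kbps = 0.512 Mbps.
MPEG-4: 9.112 Mbps × 2100 s = 19135.2 Mb = 2.392 GB.
H.265: 6.672 Mbps × 2100 s = 14011.2 Mb = 1.751 GB.
Saving: 2.392 − 1.751 = 0.640 GB.

0.64 GB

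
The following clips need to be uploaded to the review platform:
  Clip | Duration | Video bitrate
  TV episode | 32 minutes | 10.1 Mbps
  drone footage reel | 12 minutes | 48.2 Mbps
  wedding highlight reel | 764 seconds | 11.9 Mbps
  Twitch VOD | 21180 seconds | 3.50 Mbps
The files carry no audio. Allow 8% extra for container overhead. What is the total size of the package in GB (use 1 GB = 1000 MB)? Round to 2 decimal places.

TV episode: 10.100 Mbps × 1920 s × 1.08 = 20943.4 Mb
drone footage reel: 48.200 Mbps × 720 s × 1.08 = 37480.3 Mb
wedding highlight reel: 11.900 Mbps × 764 s × 1.08 = 9818.9 Mb
Twitch VOD: 3.500 Mbps × 21180 s × 1.08 = 80060.4 Mb
Total: 148303.0 Mb = 18537.9 MB.
= 18.54 GB.

18.54 GB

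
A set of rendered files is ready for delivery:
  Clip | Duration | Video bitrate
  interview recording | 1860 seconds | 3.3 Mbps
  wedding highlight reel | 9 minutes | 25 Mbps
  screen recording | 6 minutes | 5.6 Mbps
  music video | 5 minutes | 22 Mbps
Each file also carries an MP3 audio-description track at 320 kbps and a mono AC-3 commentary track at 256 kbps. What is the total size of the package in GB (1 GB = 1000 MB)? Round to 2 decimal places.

3.75 GB

Audio total: 320 + 256 = 576 kbps = 0.576 Mbps.
interview recording: 3.876 Mbps × 1860 s = 7209.4 Mb
wedding highlight reel: 25.576 Mbps × 540 s = 13811.0 Mb
screen recording: 6.176 Mbps × 360 s = 2223.4 Mb
music video: 22.576 Mbps × 300 s = 6772.8 Mb
Total: 30016.6 Mb = 3752.1 MB.
= 3.752 GB.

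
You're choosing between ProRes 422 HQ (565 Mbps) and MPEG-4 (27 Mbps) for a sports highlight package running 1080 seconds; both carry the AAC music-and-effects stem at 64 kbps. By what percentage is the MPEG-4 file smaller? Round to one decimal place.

Audio: 64 kbps = 0.064 Mbps.
ProRes 422 HQ: 565.064 Mbps × 1080 s = 610269.1 Mb = 76.284 GB.
MPEG-4: 27.064 Mbps × 1080 s = 29229.1 Mb = 3.654 GB.
Reduction: (1 − 3.654/76.284) × 100 = 95.21%.

95.2%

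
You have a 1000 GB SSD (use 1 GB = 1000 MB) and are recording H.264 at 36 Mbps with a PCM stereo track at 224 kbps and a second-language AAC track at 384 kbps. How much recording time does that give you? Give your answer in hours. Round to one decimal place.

Audio total: 224 + 384 = 608 kbps = 0.608 Mbps.
Total bitrate: 36 + 0.608 = 36.608 Mbps.
Capacity: 1000 GB = 8,000,000 Mb.
Recording time: 8,000,000 / 36.608 = 218,531 s ≈ 60.7 hours.

60.7 hours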